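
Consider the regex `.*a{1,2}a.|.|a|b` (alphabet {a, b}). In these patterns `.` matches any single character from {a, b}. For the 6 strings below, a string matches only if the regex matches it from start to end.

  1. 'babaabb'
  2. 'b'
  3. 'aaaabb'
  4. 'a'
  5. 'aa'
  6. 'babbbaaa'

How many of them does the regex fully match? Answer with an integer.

3

1 → no match
2 → match
3 → no match
4 → match
5 → no match
6 → match
Total matched: 3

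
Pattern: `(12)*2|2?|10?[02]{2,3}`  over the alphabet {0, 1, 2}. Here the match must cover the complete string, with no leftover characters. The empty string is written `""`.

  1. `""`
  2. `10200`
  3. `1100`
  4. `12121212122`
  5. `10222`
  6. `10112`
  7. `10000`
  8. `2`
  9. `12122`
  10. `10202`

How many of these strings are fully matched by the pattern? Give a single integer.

1 → match
2 → match
3 → no match
4 → match
5 → match
6 → no match
7 → match
8 → match
9 → match
10 → match
Total matched: 8

8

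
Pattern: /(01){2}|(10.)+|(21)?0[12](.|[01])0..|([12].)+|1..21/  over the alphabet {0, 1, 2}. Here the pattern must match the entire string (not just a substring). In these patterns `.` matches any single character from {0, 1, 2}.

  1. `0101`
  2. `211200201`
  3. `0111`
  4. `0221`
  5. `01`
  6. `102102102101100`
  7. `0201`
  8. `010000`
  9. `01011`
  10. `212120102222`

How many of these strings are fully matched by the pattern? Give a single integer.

4

1 → match
2 → no match
3 → no match
4 → no match
5 → no match
6 → match
7 → no match
8 → match
9 → no match
10 → match
Total matched: 4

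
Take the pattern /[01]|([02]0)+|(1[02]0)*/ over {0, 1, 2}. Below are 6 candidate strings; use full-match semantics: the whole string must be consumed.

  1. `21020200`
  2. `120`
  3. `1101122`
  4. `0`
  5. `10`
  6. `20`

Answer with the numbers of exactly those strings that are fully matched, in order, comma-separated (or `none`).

1 → no match
2 → match
3 → no match
4 → match
5 → no match
6 → match

2, 4, 6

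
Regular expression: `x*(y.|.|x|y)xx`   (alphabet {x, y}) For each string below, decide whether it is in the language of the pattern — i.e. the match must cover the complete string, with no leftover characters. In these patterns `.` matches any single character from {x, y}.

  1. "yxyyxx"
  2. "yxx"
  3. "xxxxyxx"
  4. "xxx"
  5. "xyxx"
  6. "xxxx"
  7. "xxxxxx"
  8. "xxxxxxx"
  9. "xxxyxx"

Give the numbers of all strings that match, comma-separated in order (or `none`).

2, 3, 4, 5, 6, 7, 8, 9

1 → no match
2 → match
3 → match
4 → match
5 → match
6 → match
7 → match
8 → match
9 → match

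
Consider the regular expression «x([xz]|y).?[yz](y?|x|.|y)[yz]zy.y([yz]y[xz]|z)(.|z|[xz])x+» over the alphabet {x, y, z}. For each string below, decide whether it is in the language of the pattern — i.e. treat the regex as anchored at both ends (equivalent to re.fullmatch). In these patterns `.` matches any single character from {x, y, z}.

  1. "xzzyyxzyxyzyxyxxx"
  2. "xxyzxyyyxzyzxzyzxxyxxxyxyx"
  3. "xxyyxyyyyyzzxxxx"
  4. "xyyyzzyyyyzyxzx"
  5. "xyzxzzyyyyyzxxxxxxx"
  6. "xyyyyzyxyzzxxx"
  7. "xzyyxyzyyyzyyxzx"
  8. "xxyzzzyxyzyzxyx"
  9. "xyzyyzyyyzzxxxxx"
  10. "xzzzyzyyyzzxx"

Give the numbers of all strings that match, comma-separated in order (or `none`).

5, 6, 9, 10

1 → no match
2 → no match
3 → no match
4 → no match
5 → match
6 → match
7 → no match
8 → no match
9 → match
10 → match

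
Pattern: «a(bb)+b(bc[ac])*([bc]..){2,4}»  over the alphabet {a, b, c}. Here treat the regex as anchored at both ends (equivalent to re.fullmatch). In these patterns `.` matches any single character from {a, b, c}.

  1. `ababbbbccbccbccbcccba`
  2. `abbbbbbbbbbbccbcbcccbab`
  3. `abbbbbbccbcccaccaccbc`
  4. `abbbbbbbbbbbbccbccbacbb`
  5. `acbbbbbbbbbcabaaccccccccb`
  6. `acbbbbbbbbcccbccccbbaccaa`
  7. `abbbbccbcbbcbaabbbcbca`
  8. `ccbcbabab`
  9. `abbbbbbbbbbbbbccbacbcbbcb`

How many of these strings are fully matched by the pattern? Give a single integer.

1 → no match — must start with `abb`
2 → no match
3 → match
4 → no match
5 → no match — must start with `abb`
6 → no match — must start with `abb`
7 → no match
8. `ccbcbabab` → no match — must start with `abb`
9 → no match
Total matched: 1

1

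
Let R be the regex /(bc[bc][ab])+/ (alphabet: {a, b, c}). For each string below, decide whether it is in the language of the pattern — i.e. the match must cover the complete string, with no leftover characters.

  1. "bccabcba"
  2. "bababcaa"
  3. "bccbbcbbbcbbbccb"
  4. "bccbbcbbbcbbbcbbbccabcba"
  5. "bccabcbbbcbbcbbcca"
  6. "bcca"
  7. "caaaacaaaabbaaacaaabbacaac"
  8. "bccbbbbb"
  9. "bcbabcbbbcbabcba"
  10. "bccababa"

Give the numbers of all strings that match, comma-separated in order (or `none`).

1, 3, 4, 6, 9

1 → match
2 → no match — must start with "bc"
3 → match
4 → match
5 → no match
6 → match
7 → no match — must start with "bc"
8 → no match
9 → match
10 → no match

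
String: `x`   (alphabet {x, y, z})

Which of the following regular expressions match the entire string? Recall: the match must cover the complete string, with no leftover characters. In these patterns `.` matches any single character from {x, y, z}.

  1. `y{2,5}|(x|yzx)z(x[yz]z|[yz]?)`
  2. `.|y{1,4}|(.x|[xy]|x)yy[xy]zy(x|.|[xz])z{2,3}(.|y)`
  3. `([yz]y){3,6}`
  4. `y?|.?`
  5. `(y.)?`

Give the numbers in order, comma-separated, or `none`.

2, 4

1 → no match
2 → match
3 → no match — must end with `y`
4 → match
5 → no match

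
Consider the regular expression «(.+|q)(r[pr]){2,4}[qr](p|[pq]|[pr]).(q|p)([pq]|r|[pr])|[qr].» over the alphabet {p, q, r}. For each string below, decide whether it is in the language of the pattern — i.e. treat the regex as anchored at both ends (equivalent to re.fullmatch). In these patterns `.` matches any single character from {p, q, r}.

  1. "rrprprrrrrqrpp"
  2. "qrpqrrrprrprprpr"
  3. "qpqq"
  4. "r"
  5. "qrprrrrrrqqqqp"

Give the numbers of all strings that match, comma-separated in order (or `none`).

1, 5

1 → match
2 → no match
3 → no match
4 → no match
5 → match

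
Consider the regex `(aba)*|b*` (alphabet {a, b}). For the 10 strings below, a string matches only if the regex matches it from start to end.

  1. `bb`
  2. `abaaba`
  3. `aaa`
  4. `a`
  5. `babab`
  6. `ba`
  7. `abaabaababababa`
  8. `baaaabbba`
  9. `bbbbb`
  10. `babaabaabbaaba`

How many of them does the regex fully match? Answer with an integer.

3

1 → match
2 → match
3 → no match
4 → no match
5 → no match
6 → no match
7 → no match
8 → no match
9 → match
10 → no match
Total matched: 3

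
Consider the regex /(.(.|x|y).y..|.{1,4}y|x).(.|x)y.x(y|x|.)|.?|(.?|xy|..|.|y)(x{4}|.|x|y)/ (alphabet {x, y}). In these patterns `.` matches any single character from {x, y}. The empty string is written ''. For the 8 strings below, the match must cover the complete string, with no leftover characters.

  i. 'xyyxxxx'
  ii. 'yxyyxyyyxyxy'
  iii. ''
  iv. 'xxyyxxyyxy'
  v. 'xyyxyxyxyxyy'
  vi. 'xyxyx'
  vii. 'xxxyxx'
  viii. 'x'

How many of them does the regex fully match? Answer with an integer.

3

i. 'xyyxxxx' → no match
ii. 'yxyyxyyyxyxy' → no match
iii. '' → match
iv. 'xxyyxxyyxy' → match
v. 'xyyxyxyxyxyy' → no match
vi. 'xyxyx' → no match
vii. 'xxxyxx' → no match
viii. 'x' → match
Total matched: 3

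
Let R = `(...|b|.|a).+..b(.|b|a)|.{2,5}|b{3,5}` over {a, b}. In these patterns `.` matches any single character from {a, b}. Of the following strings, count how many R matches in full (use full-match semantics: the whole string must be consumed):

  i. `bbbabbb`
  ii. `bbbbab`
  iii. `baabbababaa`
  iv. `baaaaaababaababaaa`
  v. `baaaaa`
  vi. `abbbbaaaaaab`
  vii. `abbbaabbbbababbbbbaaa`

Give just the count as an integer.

1

i → match
ii → no match
iii → no match
iv → no match
v → no match
vi → no match
vii → no match
Total matched: 1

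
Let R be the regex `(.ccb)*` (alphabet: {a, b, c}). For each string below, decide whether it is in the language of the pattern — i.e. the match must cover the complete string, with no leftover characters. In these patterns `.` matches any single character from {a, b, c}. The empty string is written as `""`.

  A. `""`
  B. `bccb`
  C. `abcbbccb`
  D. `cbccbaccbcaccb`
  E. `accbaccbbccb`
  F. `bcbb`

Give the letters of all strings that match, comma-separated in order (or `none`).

A, B, E

A. `""` → match
B. `bccb` → match
C. `abcbbccb` → no match
D → no match
E. `accbaccbbccb` → match
F. `bcbb` → no match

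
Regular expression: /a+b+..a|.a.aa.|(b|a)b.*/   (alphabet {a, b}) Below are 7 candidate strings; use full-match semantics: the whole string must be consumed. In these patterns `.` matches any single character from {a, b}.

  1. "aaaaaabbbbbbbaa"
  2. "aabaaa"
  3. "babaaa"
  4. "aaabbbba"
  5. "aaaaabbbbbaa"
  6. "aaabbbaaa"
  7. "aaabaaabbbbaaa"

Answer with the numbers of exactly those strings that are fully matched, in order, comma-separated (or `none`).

1, 2, 3, 4, 5, 6

1 → match
2. "aabaaa" → match
3. "babaaa" → match
4. "aaabbbba" → match
5. "aaaaabbbbbaa" → match
6. "aaabbbaaa" → match
7 → no match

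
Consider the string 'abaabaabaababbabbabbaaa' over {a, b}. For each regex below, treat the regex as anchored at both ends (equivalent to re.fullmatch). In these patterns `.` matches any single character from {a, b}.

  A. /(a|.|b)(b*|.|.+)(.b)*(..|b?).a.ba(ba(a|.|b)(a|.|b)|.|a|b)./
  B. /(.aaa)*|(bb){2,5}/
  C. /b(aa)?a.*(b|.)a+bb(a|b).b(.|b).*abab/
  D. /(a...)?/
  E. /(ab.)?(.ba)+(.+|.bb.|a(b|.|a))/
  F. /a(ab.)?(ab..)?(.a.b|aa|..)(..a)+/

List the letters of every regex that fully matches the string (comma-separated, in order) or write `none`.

A → match
B → no match
C → no match — must start with 'b'
D → no match
E → match
F → no match

A, E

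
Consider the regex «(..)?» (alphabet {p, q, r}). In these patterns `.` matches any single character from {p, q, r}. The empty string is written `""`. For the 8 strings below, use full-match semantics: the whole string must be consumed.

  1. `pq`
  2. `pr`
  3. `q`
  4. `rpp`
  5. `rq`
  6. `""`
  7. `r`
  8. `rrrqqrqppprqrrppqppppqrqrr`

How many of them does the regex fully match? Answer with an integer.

1. `pq` → match
2. `pr` → match
3. `q` → no match
4. `rpp` → no match
5. `rq` → match
6. `""` → match
7. `r` → no match
8 → no match
Total matched: 4

4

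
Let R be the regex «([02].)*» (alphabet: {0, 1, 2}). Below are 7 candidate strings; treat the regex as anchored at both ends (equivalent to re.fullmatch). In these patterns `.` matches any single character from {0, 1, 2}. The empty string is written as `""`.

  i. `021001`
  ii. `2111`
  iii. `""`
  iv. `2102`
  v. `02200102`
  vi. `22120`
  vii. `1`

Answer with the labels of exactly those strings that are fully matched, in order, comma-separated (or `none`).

i → no match
ii → no match
iii → match
iv → match
v → match
vi → no match
vii → no match

iii, iv, v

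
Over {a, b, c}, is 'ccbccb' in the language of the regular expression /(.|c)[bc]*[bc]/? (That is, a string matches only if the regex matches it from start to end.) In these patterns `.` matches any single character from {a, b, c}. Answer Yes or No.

Yes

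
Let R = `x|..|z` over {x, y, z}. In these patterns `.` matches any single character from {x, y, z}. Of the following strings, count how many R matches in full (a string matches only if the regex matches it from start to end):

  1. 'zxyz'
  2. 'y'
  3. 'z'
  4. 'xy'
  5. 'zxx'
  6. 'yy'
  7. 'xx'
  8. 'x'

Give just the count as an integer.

1 → no match
2 → no match
3 → match
4 → match
5 → no match
6 → match
7 → match
8 → match
Total matched: 5

5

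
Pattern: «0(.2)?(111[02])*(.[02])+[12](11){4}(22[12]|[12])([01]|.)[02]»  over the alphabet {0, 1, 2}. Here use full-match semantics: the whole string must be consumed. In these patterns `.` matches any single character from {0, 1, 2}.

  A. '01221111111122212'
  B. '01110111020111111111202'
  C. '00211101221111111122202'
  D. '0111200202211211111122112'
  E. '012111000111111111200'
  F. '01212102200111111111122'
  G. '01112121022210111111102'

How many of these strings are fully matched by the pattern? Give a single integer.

5

A → match
B → match
C → match
D → no match
E → match
F → match
G → no match
Total matched: 5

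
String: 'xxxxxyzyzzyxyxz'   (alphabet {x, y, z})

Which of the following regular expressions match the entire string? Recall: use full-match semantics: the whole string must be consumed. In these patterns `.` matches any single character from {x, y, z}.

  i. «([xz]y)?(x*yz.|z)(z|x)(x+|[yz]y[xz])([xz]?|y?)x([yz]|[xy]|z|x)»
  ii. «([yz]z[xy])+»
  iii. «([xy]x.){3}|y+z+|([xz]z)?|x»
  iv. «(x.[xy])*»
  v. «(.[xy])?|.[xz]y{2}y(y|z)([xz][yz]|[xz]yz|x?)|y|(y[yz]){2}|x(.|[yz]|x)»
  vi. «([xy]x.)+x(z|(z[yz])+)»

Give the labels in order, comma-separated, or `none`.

i

i → match
ii → no match
iii → no match
iv → no match
v → no match
vi → no match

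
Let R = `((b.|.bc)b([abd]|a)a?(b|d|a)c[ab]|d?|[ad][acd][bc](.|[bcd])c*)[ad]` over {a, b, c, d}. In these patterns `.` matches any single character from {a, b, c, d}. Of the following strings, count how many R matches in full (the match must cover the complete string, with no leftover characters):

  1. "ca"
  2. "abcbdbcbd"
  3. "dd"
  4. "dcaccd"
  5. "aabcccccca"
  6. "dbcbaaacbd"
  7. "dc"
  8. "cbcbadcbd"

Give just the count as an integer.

1 → no match
2 → match
3 → match
4 → no match
5 → match
6 → match
7 → no match
8 → match
Total matched: 5

5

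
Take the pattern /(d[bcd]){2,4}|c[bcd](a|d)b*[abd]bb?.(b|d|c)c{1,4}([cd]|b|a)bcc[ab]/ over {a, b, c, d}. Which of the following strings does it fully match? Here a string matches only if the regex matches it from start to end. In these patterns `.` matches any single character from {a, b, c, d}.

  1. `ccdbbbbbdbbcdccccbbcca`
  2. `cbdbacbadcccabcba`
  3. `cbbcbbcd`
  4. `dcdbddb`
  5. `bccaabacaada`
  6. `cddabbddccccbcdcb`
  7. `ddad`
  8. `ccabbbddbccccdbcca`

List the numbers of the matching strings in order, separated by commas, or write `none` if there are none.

1 → match
2 → no match
3 → no match
4 → no match
5 → no match
6 → no match
7 → no match
8 → no match

1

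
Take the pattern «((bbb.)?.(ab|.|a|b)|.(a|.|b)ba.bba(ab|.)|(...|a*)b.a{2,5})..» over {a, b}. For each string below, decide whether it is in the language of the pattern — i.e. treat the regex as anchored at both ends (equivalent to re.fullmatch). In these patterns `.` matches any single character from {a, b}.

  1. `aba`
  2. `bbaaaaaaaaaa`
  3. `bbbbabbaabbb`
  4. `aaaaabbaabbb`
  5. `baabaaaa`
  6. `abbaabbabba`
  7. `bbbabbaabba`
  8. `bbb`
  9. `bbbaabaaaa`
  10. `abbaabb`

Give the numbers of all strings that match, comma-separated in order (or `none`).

6, 10

1 → no match
2 → no match
3 → no match
4 → no match
5 → no match
6 → match
7 → no match
8 → no match
9 → no match
10 → match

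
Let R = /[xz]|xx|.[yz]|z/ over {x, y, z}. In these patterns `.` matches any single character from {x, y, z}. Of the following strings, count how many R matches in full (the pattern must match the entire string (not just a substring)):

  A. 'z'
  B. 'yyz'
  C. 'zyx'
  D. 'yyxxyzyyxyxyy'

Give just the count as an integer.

1

A → match
B → no match
C → no match
D → no match
Total matched: 1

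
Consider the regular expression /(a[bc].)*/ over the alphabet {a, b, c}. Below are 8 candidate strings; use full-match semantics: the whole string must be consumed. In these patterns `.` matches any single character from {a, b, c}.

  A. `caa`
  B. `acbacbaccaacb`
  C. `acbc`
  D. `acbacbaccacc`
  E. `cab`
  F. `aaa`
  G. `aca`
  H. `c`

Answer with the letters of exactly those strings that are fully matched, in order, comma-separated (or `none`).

A → no match
B → no match
C → no match
D → match
E → no match
F → no match
G → match
H → no match

D, G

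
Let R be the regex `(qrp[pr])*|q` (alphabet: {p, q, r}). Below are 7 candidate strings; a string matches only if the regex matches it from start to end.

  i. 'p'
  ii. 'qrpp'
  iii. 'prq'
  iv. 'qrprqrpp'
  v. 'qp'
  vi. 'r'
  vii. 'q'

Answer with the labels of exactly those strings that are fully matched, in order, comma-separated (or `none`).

ii, iv, vii

i → no match
ii → match
iii → no match
iv → match
v → no match
vi → no match
vii → match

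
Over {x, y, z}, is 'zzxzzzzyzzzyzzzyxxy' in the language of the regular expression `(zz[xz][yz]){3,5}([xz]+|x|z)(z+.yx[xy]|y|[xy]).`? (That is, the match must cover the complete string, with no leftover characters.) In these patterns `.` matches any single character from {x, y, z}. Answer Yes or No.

Yes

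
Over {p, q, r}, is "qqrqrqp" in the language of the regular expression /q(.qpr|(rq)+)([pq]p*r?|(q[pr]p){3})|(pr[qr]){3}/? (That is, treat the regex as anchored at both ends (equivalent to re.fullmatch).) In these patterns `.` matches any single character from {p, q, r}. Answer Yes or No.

No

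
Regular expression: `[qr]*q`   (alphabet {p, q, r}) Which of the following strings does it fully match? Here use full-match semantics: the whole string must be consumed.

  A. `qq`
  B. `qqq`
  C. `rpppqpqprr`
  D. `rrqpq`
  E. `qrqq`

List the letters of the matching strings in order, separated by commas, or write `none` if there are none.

A. `qq` → match
B. `qqq` → match
C. `rpppqpqprr` → no match — must end with `q`
D. `rrqpq` → no match
E. `qrqq` → match

A, B, E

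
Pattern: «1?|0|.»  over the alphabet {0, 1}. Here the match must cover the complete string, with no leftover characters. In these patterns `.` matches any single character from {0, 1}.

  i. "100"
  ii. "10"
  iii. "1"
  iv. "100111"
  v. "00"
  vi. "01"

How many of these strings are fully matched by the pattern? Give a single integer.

1

i → no match
ii → no match
iii → match
iv → no match
v → no match
vi → no match
Total matched: 1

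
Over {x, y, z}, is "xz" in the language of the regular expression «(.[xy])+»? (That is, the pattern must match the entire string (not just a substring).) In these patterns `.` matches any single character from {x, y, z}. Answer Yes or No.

No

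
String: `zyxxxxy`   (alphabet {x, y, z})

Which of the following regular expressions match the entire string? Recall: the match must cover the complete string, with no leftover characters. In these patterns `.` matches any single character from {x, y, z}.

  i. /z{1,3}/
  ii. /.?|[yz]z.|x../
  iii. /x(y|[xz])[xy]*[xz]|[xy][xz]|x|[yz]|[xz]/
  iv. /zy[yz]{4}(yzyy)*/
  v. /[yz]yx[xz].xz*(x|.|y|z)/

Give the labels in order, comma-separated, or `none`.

v

i → no match — must end with `z`
ii → no match
iii → no match
iv → no match
v → match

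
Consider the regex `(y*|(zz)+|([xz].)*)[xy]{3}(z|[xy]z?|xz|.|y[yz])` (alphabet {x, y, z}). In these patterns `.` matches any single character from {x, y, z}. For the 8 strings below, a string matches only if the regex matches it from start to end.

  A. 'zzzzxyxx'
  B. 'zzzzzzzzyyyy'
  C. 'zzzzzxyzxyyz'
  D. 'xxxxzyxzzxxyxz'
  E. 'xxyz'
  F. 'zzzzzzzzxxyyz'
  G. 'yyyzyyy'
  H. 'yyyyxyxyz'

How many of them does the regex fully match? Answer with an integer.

6

A → match
B → match
C → no match
D → match
E → match
F → match
G → no match
H → match
Total matched: 6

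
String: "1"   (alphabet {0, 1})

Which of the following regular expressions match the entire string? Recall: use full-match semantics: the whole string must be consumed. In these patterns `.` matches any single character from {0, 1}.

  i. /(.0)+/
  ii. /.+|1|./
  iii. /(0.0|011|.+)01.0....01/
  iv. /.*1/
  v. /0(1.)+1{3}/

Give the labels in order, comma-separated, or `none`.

i → no match — must end with "0"
ii → match
iii → no match — must end with "01"
iv → match
v → no match — must start with "01"

ii, iv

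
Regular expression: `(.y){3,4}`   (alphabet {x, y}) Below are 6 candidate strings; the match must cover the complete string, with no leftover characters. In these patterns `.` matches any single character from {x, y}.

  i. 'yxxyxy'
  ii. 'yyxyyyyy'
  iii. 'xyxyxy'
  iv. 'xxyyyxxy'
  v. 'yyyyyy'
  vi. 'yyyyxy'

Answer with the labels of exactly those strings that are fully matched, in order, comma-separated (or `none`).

ii, iii, v, vi

i → no match
ii → match
iii → match
iv → no match
v → match
vi → match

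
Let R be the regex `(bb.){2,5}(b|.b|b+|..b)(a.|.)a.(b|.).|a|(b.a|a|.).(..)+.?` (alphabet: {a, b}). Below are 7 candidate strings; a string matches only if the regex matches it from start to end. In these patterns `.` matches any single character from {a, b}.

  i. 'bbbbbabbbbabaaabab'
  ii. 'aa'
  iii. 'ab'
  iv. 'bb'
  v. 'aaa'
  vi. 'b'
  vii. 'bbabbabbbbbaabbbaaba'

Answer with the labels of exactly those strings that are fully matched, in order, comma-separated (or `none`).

i → match
ii → no match
iii → no match
iv → no match
v → no match
vi → no match
vii → match

i, vii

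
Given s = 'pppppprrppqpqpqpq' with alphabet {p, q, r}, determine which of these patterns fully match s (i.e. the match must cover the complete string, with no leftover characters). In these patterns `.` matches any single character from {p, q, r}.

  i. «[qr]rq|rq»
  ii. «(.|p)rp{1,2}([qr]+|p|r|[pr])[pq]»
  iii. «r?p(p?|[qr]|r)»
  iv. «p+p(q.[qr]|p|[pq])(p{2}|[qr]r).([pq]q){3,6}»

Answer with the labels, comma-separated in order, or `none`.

iv

i → no match — must end with 'rq'
ii → no match
iii → no match
iv → match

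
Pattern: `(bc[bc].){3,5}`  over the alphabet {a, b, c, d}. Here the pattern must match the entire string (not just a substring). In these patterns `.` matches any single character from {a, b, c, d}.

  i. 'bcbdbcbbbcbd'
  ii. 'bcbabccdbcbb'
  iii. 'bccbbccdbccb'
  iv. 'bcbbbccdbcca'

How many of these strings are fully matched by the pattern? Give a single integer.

4

i. 'bcbdbcbbbcbd' → match
ii. 'bcbabccdbcbb' → match
iii. 'bccbbccdbccb' → match
iv. 'bcbbbccdbcca' → match
Total matched: 4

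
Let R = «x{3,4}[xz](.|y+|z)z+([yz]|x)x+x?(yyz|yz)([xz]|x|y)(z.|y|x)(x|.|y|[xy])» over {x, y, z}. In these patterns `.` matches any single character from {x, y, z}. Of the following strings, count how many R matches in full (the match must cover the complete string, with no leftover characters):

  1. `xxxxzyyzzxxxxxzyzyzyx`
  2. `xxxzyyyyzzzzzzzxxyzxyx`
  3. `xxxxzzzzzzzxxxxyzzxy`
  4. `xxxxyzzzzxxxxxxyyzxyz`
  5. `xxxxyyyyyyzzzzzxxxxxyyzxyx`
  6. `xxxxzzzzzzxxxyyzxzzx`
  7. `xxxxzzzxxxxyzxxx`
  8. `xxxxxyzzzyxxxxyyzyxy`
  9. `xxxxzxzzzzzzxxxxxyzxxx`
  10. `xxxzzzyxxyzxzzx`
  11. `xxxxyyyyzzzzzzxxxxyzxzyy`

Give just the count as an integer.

1 → no match
2 → match
3 → match
4 → match
5 → match
6 → match
7 → match
8 → match
9 → match
10 → match
11 → match
Total matched: 10

10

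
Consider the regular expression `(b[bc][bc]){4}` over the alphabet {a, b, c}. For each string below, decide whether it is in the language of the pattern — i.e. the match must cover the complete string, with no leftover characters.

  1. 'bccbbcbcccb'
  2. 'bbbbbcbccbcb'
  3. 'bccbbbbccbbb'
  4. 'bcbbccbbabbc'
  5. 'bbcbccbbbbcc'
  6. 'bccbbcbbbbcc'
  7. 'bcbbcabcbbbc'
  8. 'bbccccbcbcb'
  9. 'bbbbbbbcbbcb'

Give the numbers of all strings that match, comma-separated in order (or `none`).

2, 3, 5, 6, 9

1. 'bccbbcbcccb' → no match
2. 'bbbbbcbccbcb' → match
3. 'bccbbbbccbbb' → match
4. 'bcbbccbbabbc' → no match
5. 'bbcbccbbbbcc' → match
6. 'bccbbcbbbbcc' → match
7. 'bcbbcabcbbbc' → no match
8. 'bbccccbcbcb' → no match
9. 'bbbbbbbcbbcb' → match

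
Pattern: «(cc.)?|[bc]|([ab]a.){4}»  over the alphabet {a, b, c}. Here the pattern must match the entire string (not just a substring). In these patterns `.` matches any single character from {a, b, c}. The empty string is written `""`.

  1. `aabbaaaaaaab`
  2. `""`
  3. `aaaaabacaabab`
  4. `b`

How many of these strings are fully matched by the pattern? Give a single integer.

3

1. `aabbaaaaaaab` → match
2. `""` → match
3 → no match
4. `b` → match
Total matched: 3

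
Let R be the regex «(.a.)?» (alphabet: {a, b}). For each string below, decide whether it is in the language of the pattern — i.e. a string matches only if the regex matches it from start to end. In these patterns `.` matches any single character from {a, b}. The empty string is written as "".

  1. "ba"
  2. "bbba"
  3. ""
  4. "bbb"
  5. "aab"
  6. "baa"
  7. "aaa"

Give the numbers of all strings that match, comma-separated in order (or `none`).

1 → no match
2 → no match
3 → match
4 → no match
5 → match
6 → match
7 → match

3, 5, 6, 7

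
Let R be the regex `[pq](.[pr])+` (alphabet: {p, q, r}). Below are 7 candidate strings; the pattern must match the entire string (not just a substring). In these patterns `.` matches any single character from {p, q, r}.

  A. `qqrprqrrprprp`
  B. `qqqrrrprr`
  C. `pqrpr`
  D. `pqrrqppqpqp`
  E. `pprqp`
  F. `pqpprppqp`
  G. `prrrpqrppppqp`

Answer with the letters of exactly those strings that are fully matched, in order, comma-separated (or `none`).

A, C, E, F, G

A → match
B → no match
C → match
D → no match
E → match
F → match
G → match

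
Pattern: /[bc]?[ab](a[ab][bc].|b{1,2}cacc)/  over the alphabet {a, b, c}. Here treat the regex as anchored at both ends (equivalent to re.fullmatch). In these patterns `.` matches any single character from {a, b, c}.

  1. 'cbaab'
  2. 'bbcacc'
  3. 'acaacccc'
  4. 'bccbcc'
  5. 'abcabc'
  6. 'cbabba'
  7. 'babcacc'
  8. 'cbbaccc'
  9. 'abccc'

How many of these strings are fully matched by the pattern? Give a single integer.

1. 'cbaab' → no match
2. 'bbcacc' → match
3. 'acaacccc' → no match
4. 'bccbcc' → no match
5. 'abcabc' → no match
6. 'cbabba' → match
7. 'babcacc' → match
8. 'cbbaccc' → no match
9. 'abccc' → no match
Total matched: 3

3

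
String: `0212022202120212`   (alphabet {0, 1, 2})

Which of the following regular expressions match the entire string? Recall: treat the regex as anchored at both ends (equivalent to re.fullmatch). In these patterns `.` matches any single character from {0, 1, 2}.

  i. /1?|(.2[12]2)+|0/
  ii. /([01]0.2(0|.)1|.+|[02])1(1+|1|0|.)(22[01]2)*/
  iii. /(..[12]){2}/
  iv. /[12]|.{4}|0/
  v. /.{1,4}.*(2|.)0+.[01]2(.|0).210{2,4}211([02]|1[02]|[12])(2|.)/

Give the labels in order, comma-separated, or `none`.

i → match
ii → match
iii → no match
iv → no match
v → no match

i, ii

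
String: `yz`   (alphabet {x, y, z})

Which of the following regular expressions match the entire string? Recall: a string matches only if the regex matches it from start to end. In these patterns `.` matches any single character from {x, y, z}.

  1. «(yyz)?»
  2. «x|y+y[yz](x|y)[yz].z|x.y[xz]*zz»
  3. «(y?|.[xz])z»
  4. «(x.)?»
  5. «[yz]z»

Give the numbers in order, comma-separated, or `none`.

1 → no match
2 → no match
3 → match
4 → no match
5 → match

3, 5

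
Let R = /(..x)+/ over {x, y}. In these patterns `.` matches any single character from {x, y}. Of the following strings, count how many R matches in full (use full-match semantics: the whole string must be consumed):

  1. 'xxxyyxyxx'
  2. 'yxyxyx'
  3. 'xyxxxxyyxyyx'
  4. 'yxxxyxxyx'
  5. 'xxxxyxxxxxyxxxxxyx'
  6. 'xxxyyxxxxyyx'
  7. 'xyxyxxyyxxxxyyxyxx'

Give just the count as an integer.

6

1. 'xxxyyxyxx' → match
2. 'yxyxyx' → no match
3. 'xyxxxxyyxyyx' → match
4. 'yxxxyxxyx' → match
5 → match
6. 'xxxyyxxxxyyx' → match
7 → match
Total matched: 6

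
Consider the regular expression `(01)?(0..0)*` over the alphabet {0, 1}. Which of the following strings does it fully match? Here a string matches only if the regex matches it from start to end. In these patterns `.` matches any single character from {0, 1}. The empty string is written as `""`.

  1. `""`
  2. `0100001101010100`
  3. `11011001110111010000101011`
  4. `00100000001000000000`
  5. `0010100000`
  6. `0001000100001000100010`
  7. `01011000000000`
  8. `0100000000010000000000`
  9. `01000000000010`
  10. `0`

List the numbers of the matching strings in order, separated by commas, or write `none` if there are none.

1, 4, 7, 8, 9

1 → match
2 → no match
3 → no match
4 → match
5 → no match
6 → no match
7 → match
8 → match
9 → match
10 → no match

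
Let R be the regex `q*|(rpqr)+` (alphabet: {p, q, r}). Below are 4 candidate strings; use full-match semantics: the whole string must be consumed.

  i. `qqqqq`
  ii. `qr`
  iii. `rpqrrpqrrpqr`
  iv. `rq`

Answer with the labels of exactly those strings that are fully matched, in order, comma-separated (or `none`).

i, iii

i → match
ii → no match
iii → match
iv → no match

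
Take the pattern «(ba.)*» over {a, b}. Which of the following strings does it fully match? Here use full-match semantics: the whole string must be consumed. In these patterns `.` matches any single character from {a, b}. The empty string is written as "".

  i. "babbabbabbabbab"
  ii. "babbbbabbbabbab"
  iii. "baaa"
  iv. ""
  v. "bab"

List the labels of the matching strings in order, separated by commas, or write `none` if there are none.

i, iv, v

i → match
ii → no match
iii → no match
iv → match
v → match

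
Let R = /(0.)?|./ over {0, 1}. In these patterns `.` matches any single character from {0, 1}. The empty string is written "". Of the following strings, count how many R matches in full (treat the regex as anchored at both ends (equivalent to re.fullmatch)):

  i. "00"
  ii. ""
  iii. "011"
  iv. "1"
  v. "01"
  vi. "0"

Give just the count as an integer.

5

i → match
ii → match
iii → no match
iv → match
v → match
vi → match
Total matched: 5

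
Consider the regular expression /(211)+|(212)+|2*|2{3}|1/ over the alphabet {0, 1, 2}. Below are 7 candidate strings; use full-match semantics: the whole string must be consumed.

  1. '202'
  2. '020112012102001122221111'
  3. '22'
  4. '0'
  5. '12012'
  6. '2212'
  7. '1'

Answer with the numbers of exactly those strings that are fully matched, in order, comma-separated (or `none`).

1 → no match
2 → no match
3 → match
4 → no match
5 → no match
6 → no match
7 → match

3, 7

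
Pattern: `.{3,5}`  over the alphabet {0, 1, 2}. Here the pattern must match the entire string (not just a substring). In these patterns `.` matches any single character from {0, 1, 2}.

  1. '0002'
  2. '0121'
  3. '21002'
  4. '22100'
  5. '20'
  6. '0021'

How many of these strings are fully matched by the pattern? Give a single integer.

5

1 → match
2 → match
3 → match
4 → match
5 → no match
6 → match
Total matched: 5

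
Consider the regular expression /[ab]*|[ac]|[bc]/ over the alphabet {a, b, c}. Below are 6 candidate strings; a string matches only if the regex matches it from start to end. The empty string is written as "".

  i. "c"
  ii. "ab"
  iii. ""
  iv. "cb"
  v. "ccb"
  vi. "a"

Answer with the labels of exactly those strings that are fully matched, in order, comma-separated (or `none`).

i, ii, iii, vi

i → match
ii → match
iii → match
iv → no match
v → no match
vi → match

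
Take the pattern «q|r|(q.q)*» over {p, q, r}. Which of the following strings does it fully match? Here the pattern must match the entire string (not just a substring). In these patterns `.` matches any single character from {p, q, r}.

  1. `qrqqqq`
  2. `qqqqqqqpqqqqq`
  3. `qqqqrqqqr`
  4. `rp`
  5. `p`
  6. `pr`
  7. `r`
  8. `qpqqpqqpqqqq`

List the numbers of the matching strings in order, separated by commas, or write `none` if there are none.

1, 7, 8

1 → match
2 → no match
3 → no match
4 → no match
5 → no match
6 → no match
7 → match
8 → match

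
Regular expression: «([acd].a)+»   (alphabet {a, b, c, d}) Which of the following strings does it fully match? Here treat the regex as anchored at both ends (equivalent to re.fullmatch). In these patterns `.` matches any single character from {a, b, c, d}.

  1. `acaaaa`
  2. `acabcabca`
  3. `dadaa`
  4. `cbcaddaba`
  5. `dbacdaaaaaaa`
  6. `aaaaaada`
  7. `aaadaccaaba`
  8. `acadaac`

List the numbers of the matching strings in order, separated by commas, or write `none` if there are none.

1 → match
2 → no match
3 → no match
4 → no match
5 → match
6 → no match
7 → no match
8 → no match — must end with `a`

1, 5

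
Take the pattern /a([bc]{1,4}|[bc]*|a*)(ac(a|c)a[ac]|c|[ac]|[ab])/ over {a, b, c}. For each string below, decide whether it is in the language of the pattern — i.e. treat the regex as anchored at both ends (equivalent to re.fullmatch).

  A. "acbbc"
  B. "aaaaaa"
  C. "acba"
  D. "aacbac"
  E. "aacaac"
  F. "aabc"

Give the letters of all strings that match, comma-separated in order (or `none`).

A, B, C, E

A. "acbbc" → match
B. "aaaaaa" → match
C. "acba" → match
D. "aacbac" → no match
E. "aacaac" → match
F. "aabc" → no match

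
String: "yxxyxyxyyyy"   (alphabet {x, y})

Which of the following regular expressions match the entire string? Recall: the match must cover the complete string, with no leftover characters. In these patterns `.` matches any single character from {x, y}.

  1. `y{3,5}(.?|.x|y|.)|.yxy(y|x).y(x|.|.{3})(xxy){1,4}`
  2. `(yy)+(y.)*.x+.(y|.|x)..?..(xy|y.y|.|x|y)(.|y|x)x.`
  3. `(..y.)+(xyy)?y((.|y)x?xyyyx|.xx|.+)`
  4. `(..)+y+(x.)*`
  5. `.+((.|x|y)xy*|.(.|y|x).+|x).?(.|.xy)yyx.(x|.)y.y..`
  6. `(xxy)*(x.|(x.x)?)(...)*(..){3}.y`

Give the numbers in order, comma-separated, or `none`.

4, 6

1 → no match
2 → no match — must start with "yy"
3 → no match
4 → match
5 → no match
6 → match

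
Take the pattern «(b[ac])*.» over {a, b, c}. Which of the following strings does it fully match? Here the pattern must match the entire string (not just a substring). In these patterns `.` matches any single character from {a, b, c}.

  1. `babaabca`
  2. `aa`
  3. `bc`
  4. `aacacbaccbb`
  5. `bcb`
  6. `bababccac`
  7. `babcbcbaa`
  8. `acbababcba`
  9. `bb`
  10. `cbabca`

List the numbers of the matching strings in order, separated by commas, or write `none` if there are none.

1. `babaabca` → no match
2. `aa` → no match
3. `bc` → no match
4. `aacacbaccbb` → no match
5. `bcb` → match
6. `bababccac` → no match
7. `babcbcbaa` → match
8. `acbababcba` → no match
9. `bb` → no match
10. `cbabca` → no match

5, 7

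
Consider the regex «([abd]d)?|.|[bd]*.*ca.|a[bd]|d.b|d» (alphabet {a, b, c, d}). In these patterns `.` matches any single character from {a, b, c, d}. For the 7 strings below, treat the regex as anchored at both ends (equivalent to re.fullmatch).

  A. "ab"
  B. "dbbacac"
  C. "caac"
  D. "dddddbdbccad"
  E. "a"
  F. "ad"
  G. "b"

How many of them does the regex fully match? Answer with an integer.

A → match
B → match
C → no match
D → match
E → match
F → match
G → match
Total matched: 6

6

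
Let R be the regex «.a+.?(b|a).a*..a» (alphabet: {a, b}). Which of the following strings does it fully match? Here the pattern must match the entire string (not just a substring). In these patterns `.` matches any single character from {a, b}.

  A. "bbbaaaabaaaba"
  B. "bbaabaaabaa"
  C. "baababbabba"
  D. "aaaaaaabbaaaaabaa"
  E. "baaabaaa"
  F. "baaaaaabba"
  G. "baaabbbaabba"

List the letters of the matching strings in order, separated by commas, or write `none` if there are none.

D, E, F, G

A → no match
B → no match
C → no match
D → match
E → match
F → match
G → match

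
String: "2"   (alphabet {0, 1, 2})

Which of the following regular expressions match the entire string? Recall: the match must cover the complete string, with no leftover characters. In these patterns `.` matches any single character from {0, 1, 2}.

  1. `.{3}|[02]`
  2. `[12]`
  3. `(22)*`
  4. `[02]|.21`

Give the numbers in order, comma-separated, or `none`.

1, 2, 4

1 → match
2 → match
3 → no match
4 → match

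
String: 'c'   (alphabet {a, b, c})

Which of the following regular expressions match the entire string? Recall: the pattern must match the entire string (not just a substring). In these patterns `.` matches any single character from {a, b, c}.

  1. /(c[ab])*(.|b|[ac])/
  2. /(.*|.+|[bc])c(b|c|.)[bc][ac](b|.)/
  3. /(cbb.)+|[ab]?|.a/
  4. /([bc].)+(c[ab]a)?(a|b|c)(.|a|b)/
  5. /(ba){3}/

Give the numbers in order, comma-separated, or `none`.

1

1 → match
2 → no match
3 → no match
4 → no match
5 → no match — must start with 'ba'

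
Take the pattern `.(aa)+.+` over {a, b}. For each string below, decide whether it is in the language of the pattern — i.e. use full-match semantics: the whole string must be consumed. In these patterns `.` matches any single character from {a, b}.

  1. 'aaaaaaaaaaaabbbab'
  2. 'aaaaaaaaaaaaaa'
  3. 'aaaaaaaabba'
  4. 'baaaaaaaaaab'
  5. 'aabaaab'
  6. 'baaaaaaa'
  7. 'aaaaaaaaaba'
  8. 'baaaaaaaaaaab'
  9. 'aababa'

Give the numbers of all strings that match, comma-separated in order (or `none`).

1 → match
2 → match
3 → match
4 → match
5 → no match
6 → match
7 → match
8 → match
9 → no match

1, 2, 3, 4, 6, 7, 8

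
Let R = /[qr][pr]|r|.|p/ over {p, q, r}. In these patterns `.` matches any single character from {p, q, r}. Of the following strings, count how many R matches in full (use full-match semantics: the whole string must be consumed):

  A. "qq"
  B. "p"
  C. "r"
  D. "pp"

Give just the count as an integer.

A → no match
B → match
C → match
D → no match
Total matched: 2

2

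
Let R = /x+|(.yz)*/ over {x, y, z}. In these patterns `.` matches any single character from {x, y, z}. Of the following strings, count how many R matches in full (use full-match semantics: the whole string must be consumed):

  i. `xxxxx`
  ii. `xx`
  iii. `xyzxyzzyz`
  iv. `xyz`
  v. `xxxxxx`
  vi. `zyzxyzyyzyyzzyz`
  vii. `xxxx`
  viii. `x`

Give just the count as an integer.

i → match
ii → match
iii → match
iv → match
v → match
vi → match
vii → match
viii → match
Total matched: 8

8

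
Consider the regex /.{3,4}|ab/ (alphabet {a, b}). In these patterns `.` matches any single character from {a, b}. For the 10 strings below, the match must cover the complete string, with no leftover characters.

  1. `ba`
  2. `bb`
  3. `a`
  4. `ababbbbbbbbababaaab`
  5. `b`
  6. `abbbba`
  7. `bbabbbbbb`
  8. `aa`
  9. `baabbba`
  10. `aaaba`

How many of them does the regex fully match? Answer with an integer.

1 → no match
2 → no match
3 → no match
4 → no match
5 → no match
6 → no match
7 → no match
8 → no match
9 → no match
10 → no match
Total matched: 0

0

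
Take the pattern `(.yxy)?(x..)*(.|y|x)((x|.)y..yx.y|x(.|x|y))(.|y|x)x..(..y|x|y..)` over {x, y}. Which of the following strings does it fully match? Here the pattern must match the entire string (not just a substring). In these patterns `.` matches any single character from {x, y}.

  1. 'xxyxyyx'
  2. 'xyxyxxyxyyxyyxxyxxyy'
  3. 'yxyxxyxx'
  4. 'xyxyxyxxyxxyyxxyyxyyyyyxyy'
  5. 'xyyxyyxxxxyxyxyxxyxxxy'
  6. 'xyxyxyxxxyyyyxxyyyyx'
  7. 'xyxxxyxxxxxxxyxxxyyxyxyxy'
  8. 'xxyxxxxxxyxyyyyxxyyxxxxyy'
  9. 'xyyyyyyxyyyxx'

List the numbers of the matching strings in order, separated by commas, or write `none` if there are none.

1 → no match
2 → match
3 → match
4 → no match
5 → match
6 → no match
7 → match
8 → match
9 → no match

2, 3, 5, 7, 8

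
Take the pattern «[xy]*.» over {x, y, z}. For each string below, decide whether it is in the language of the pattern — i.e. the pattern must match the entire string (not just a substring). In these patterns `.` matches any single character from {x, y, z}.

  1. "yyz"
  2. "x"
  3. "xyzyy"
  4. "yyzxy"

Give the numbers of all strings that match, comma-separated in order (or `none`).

1, 2

1 → match
2 → match
3 → no match
4 → no match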